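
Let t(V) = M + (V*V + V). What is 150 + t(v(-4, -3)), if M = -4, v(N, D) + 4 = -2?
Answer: 176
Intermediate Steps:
v(N, D) = -6 (v(N, D) = -4 - 2 = -6)
t(V) = -4 + V + V² (t(V) = -4 + (V*V + V) = -4 + (V² + V) = -4 + (V + V²) = -4 + V + V²)
150 + t(v(-4, -3)) = 150 + (-4 - 6 + (-6)²) = 150 + (-4 - 6 + 36) = 150 + 26 = 176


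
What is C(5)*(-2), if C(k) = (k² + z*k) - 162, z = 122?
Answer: -946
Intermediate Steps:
C(k) = -162 + k² + 122*k (C(k) = (k² + 122*k) - 162 = -162 + k² + 122*k)
C(5)*(-2) = (-162 + 5² + 122*5)*(-2) = (-162 + 25 + 610)*(-2) = 473*(-2) = -946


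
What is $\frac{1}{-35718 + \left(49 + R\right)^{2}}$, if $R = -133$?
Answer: $- \frac{1}{28662} \approx -3.4889 \cdot 10^{-5}$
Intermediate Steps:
$\frac{1}{-35718 + \left(49 + R\right)^{2}} = \frac{1}{-35718 + \left(49 - 133\right)^{2}} = \frac{1}{-35718 + \left(-84\right)^{2}} = \frac{1}{-35718 + 7056} = \frac{1}{-28662} = - \frac{1}{28662}$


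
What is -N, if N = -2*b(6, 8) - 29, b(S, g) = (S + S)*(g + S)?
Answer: 365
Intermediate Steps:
b(S, g) = 2*S*(S + g) (b(S, g) = (2*S)*(S + g) = 2*S*(S + g))
N = -365 (N = -4*6*(6 + 8) - 29 = -4*6*14 - 29 = -2*168 - 29 = -336 - 29 = -365)
-N = -1*(-365) = 365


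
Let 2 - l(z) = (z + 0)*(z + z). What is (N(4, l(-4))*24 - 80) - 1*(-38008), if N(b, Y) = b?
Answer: 38024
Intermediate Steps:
l(z) = 2 - 2*z² (l(z) = 2 - (z + 0)*(z + z) = 2 - z*2*z = 2 - 2*z²)
(N(4, l(-4))*24 - 80) - 1*(-38008) = (4*24 - 80) - 1*(-38008) = (96 - 80) + 38008 = 16 + 38008 = 38024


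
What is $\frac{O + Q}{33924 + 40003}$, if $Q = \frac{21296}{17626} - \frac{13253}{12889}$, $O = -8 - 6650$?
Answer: $- \frac{756266816723}{8397423892739} \approx -0.090059$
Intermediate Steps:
$O = -6658$ ($O = -8 - 6650 = -6658$)
$Q = \frac{20443383}{113590757}$ ($Q = 21296 \cdot \frac{1}{17626} - \frac{13253}{12889} = \frac{10648}{8813} - \frac{13253}{12889} = \frac{20443383}{113590757} \approx 0.17997$)
$\frac{O + Q}{33924 + 40003} = \frac{-6658 + \frac{20443383}{113590757}}{33924 + 40003} = - \frac{756266816723}{113590757 \cdot 73927} = \left(- \frac{756266816723}{113590757}\right) \frac{1}{73927} = - \frac{756266816723}{8397423892739}$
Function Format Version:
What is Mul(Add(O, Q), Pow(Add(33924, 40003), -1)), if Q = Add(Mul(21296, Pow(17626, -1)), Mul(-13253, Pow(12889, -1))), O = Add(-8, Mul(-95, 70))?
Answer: Rational(-756266816723, 8397423892739) ≈ -0.090059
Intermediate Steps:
O = -6658 (O = Add(-8, -6650) = -6658)
Q = Rational(20443383, 113590757) (Q = Add(Mul(21296, Rational(1, 17626)), Mul(-13253, Rational(1, 12889))) = Add(Rational(10648, 8813), Rational(-13253, 12889)) = Rational(20443383, 113590757) ≈ 0.17997)
Mul(Add(O, Q), Pow(Add(33924, 40003), -1)) = Mul(Add(-6658, Rational(20443383, 113590757)), Pow(Add(33924, 40003), -1)) = Mul(Rational(-756266816723, 113590757), Pow(73927, -1)) = Mul(Rational(-756266816723, 113590757), Rational(1, 73927)) = Rational(-756266816723, 8397423892739)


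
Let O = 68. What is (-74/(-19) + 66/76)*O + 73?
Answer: 7541/19 ≈ 396.89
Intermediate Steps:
(-74/(-19) + 66/76)*O + 73 = (-74/(-19) + 66/76)*68 + 73 = (-74*(-1/19) + 66*(1/76))*68 + 73 = (74/19 + 33/38)*68 + 73 = (181/38)*68 + 73 = 6154/19 + 73 = 7541/19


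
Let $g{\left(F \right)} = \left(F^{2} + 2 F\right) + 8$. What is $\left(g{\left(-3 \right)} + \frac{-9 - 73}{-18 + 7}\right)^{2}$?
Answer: $\frac{41209}{121} \approx 340.57$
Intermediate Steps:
$g{\left(F \right)} = 8 + F^{2} + 2 F$
$\left(g{\left(-3 \right)} + \frac{-9 - 73}{-18 + 7}\right)^{2} = \left(\left(8 + \left(-3\right)^{2} + 2 \left(-3\right)\right) + \frac{-9 - 73}{-18 + 7}\right)^{2} = \left(\left(8 + 9 - 6\right) - \frac{82}{-11}\right)^{2} = \left(11 - - \frac{82}{11}\right)^{2} = \left(11 + \frac{82}{11}\right)^{2} = \left(\frac{203}{11}\right)^{2} = \frac{41209}{121}$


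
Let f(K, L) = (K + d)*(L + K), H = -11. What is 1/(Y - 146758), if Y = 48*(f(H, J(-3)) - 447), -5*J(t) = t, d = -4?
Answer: -1/160726 ≈ -6.2218e-6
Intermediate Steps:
J(t) = -t/5
f(K, L) = (-4 + K)*(K + L) (f(K, L) = (K - 4)*(L + K) = (-4 + K)*(K + L))
Y = -13968 (Y = 48*(((-11)² - 4*(-11) - (-4)*(-3)/5 - (-11)*(-3)/5) - 447) = 48*((121 + 44 - 4*⅗ - 11*⅗) - 447) = 48*((121 + 44 - 12/5 - 33/5) - 447) = 48*(156 - 447) = 48*(-291) = -13968)
1/(Y - 146758) = 1/(-13968 - 146758) = 1/(-160726) = -1/160726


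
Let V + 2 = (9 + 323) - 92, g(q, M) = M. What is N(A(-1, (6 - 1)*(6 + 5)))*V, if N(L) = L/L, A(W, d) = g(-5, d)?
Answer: 238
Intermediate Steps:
A(W, d) = d
N(L) = 1
V = 238 (V = -2 + ((9 + 323) - 92) = -2 + (332 - 92) = -2 + 240 = 238)
N(A(-1, (6 - 1)*(6 + 5)))*V = 1*238 = 238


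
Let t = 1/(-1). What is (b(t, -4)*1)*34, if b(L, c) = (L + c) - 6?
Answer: -374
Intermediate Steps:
t = -1
b(L, c) = -6 + L + c
(b(t, -4)*1)*34 = ((-6 - 1 - 4)*1)*34 = -11*1*34 = -11*34 = -374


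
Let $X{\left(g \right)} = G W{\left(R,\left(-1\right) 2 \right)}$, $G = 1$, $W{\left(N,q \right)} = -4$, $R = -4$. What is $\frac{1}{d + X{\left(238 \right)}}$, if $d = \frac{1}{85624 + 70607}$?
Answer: $- \frac{156231}{624923} \approx -0.25$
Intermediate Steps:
$X{\left(g \right)} = -4$ ($X{\left(g \right)} = 1 \left(-4\right) = -4$)
$d = \frac{1}{156231} \approx 6.4008 \cdot 10^{-6}$
$\frac{1}{d + X{\left(238 \right)}} = \frac{1}{\frac{1}{156231} - 4} = \frac{1}{- \frac{624923}{156231}} = - \frac{156231}{624923}$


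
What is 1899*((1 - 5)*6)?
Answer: -45576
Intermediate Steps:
1899*((1 - 5)*6) = 1899*(-4*6) = 1899*(-24) = -45576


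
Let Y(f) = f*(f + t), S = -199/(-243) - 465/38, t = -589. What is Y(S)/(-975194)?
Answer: -584547859147/83151628850664 ≈ -0.0070299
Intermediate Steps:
S = -105433/9234 (S = -199*(-1/243) - 465*1/38 = 199/243 - 465/38 = -105433/9234 ≈ -11.418)
Y(f) = f*(-589 + f) (Y(f) = f*(f - 589) = f*(-589 + f))
Y(S)/(-975194) = -105433*(-589 - 105433/9234)/9234/(-975194) = -105433/9234*(-5544259/9234)*(-1/975194) = (584547859147/85266756)*(-1/975194) = -584547859147/83151628850664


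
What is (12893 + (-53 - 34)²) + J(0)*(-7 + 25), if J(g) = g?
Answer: 20462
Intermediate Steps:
(12893 + (-53 - 34)²) + J(0)*(-7 + 25) = (12893 + (-53 - 34)²) + 0*(-7 + 25) = (12893 + (-87)²) + 0*18 = (12893 + 7569) + 0 = 20462 + 0 = 20462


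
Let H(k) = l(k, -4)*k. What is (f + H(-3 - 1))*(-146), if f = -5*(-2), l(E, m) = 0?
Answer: -1460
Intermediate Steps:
f = 10
H(k) = 0 (H(k) = 0*k = 0)
(f + H(-3 - 1))*(-146) = (10 + 0)*(-146) = 10*(-146) = -1460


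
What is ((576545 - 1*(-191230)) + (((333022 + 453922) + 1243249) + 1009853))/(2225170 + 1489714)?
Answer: 3807821/3714884 ≈ 1.0250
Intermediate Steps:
((576545 - 1*(-191230)) + (((333022 + 453922) + 1243249) + 1009853))/(2225170 + 1489714) = ((576545 + 191230) + ((786944 + 1243249) + 1009853))/3714884 = (767775 + (2030193 + 1009853))*(1/3714884) = (767775 + 3040046)*(1/3714884) = 3807821*(1/3714884) = 3807821/3714884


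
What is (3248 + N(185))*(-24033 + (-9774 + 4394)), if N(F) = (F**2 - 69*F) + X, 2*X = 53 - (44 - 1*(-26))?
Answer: -1452972787/2 ≈ -7.2649e+8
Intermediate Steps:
X = -17/2 (X = (53 - (44 - 1*(-26)))/2 = (53 - (44 + 26))/2 = (53 - 1*70)/2 = (53 - 70)/2 = (1/2)*(-17) = -17/2 ≈ -8.5000)
N(F) = -17/2 + F**2 - 69*F (N(F) = (F**2 - 69*F) - 17/2 = -17/2 + F**2 - 69*F)
(3248 + N(185))*(-24033 + (-9774 + 4394)) = (3248 + (-17/2 + 185**2 - 69*185))*(-24033 + (-9774 + 4394)) = (3248 + (-17/2 + 34225 - 12765))*(-24033 - 5380) = (3248 + 42903/2)*(-29413) = (49399/2)*(-29413) = -1452972787/2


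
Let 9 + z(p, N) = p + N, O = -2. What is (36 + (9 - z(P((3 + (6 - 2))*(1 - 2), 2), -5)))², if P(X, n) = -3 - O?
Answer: 3600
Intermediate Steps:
P(X, n) = -1 (P(X, n) = -3 - 1*(-2) = -3 + 2 = -1)
z(p, N) = -9 + N + p (z(p, N) = -9 + (p + N) = -9 + (N + p) = -9 + N + p)
(36 + (9 - z(P((3 + (6 - 2))*(1 - 2), 2), -5)))² = (36 + (9 - (-9 - 5 - 1)))² = (36 + (9 - 1*(-15)))² = (36 + (9 + 15))² = (36 + 24)² = 60² = 3600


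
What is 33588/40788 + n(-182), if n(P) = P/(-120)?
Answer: 159083/67980 ≈ 2.3401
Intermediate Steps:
n(P) = -P/120 (n(P) = P*(-1/120) = -P/120)
33588/40788 + n(-182) = 33588/40788 - 1/120*(-182) = 33588*(1/40788) + 91/60 = 933/1133 + 91/60 = 159083/67980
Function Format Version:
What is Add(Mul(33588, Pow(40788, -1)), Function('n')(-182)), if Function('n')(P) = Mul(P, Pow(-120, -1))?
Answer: Rational(159083, 67980) ≈ 2.3401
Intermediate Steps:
Function('n')(P) = Mul(Rational(-1, 120), P) (Function('n')(P) = Mul(P, Rational(-1, 120)) = Mul(Rational(-1, 120), P))
Add(Mul(33588, Pow(40788, -1)), Function('n')(-182)) = Add(Mul(33588, Pow(40788, -1)), Mul(Rational(-1, 120), -182)) = Add(Mul(33588, Rational(1, 40788)), Rational(91, 60)) = Add(Rational(933, 1133), Rational(91, 60)) = Rational(159083, 67980)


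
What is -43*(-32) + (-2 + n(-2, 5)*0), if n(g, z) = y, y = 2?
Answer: 1374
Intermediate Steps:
n(g, z) = 2
-43*(-32) + (-2 + n(-2, 5)*0) = -43*(-32) + (-2 + 2*0) = 1376 + (-2 + 0) = 1376 - 2 = 1374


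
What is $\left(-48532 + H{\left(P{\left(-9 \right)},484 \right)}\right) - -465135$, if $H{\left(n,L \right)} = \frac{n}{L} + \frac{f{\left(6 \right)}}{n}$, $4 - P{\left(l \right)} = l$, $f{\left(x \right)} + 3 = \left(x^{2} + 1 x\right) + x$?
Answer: $\frac{2621288025}{6292} \approx 4.1661 \cdot 10^{5}$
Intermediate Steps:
$f{\left(x \right)} = -3 + x^{2} + 2 x$ ($f{\left(x \right)} = -3 + \left(\left(x^{2} + 1 x\right) + x\right) = -3 + \left(\left(x^{2} + x\right) + x\right) = -3 + \left(\left(x + x^{2}\right) + x\right) = -3 + \left(x^{2} + 2 x\right) = -3 + x^{2} + 2 x$)
$P{\left(l \right)} = 4 - l$
$H{\left(n,L \right)} = \frac{45}{n} + \frac{n}{L}$ ($H{\left(n,L \right)} = \frac{n}{L} + \frac{-3 + 6^{2} + 2 \cdot 6}{n} = \frac{n}{L} + \frac{-3 + 36 + 12}{n} = \frac{n}{L} + \frac{45}{n} = \frac{45}{n} + \frac{n}{L}$)
$\left(-48532 + H{\left(P{\left(-9 \right)},484 \right)}\right) - -465135 = \left(-48532 + \left(\frac{45}{4 - -9} + \frac{4 - -9}{484}\right)\right) - -465135 = \left(-48532 + \left(\frac{45}{4 + 9} + \left(4 + 9\right) \frac{1}{484}\right)\right) + 465135 = \left(-48532 + \left(\frac{45}{13} + 13 \cdot \frac{1}{484}\right)\right) + 465135 = \left(-48532 + \left(45 \cdot \frac{1}{13} + \frac{13}{484}\right)\right) + 465135 = \left(-48532 + \left(\frac{45}{13} + \frac{13}{484}\right)\right) + 465135 = \left(-48532 + \frac{21949}{6292}\right) + 465135 = - \frac{305341395}{6292} + 465135 = \frac{2621288025}{6292}$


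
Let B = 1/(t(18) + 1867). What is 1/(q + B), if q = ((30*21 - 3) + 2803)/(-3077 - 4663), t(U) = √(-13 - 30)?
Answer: 774*(-√43 + 1867*I)/(-639607*I + 343*√43) ≈ -2.2593 + 9.6025e-6*I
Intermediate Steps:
t(U) = I*√43 (t(U) = √(-43) = I*√43)
q = -343/774 (q = ((630 - 3) + 2803)/(-7740) = (627 + 2803)*(-1/7740) = 3430*(-1/7740) = -343/774 ≈ -0.44315)
B = 1/(1867 + I*√43) (B = 1/(I*√43 + 1867) = 1/(1867 + I*√43) ≈ 0.00053561 - 1.881e-6*I)
1/(q + B) = 1/(-343/774 + (1867/3485732 - I*√43/3485732)) = 1/(-597080509/1348978284 - I*√43/3485732)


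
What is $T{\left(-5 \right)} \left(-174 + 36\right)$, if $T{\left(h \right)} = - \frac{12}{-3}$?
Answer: $-552$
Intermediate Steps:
$T{\left(h \right)} = 4$ ($T{\left(h \right)} = \left(-12\right) \left(- \frac{1}{3}\right) = 4$)
$T{\left(-5 \right)} \left(-174 + 36\right) = 4 \left(-174 + 36\right) = 4 \left(-138\right) = -552$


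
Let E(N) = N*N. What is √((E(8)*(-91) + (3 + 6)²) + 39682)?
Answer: 9*√419 ≈ 184.23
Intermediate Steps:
E(N) = N²
√((E(8)*(-91) + (3 + 6)²) + 39682) = √((8²*(-91) + (3 + 6)²) + 39682) = √((64*(-91) + 9²) + 39682) = √((-5824 + 81) + 39682) = √(-5743 + 39682) = √33939 = 9*√419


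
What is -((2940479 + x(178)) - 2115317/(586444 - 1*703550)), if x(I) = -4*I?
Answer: -344266469619/117106 ≈ -2.9398e+6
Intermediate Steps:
-((2940479 + x(178)) - 2115317/(586444 - 1*703550)) = -((2940479 - 4*178) - 2115317/(586444 - 1*703550)) = -((2940479 - 712) - 2115317/(586444 - 703550)) = -(2939767 - 2115317/(-117106)) = -(2939767 - 2115317*(-1/117106)) = -(2939767 + 2115317/117106) = -1*344266469619/117106 = -344266469619/117106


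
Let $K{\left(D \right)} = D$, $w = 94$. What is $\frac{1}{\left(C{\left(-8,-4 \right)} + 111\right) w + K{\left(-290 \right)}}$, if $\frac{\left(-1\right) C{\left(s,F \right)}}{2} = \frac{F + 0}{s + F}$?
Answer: $\frac{3}{30244} \approx 9.9193 \cdot 10^{-5}$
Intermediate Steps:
$C{\left(s,F \right)} = - \frac{2 F}{F + s}$ ($C{\left(s,F \right)} = - 2 \frac{F + 0}{s + F} = - 2 \frac{F}{F + s} = - \frac{2 F}{F + s}$)
$\frac{1}{\left(C{\left(-8,-4 \right)} + 111\right) w + K{\left(-290 \right)}} = \frac{1}{\left(\left(-2\right) \left(-4\right) \frac{1}{-4 - 8} + 111\right) 94 - 290} = \frac{1}{\left(\left(-2\right) \left(-4\right) \frac{1}{-12} + 111\right) 94 - 290} = \frac{1}{\left(\left(-2\right) \left(-4\right) \left(- \frac{1}{12}\right) + 111\right) 94 - 290} = \frac{1}{\left(- \frac{2}{3} + 111\right) 94 - 290} = \frac{1}{\frac{331}{3} \cdot 94 - 290} = \frac{1}{\frac{31114}{3} - 290} = \frac{1}{\frac{30244}{3}} = \frac{3}{30244}$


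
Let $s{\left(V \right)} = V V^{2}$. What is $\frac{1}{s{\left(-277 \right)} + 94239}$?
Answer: $- \frac{1}{21159694} \approx -4.726 \cdot 10^{-8}$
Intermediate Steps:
$s{\left(V \right)} = V^{3}$
$\frac{1}{s{\left(-277 \right)} + 94239} = \frac{1}{\left(-277\right)^{3} + 94239} = \frac{1}{-21253933 + 94239} = \frac{1}{-21159694} = - \frac{1}{21159694}$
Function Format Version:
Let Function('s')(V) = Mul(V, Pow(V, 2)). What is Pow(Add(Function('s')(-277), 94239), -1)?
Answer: Rational(-1, 21159694) ≈ -4.7260e-8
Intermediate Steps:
Function('s')(V) = Pow(V, 3)
Pow(Add(Function('s')(-277), 94239), -1) = Pow(Add(Pow(-277, 3), 94239), -1) = Pow(Add(-21253933, 94239), -1) = Pow(-21159694, -1) = Rational(-1, 21159694)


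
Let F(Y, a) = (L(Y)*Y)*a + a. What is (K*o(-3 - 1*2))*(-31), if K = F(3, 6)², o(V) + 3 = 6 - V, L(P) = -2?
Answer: -223200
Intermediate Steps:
F(Y, a) = a - 2*Y*a (F(Y, a) = (-2*Y)*a + a = -2*Y*a + a = a - 2*Y*a)
o(V) = 3 - V (o(V) = -3 + (6 - V) = 3 - V)
K = 900 (K = (6*(1 - 2*3))² = (6*(1 - 6))² = (6*(-5))² = (-30)² = 900)
(K*o(-3 - 1*2))*(-31) = (900*(3 - (-3 - 1*2)))*(-31) = (900*(3 - (-3 - 2)))*(-31) = (900*(3 - 1*(-5)))*(-31) = (900*(3 + 5))*(-31) = (900*8)*(-31) = 7200*(-31) = -223200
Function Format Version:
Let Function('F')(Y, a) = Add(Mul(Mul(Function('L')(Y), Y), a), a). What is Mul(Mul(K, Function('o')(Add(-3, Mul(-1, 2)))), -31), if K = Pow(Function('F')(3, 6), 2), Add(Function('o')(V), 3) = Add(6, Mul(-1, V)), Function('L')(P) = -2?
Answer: -223200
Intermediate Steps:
Function('F')(Y, a) = Add(a, Mul(-2, Y, a)) (Function('F')(Y, a) = Add(Mul(Mul(-2, Y), a), a) = Add(Mul(-2, Y, a), a) = Add(a, Mul(-2, Y, a)))
Function('o')(V) = Add(3, Mul(-1, V)) (Function('o')(V) = Add(-3, Add(6, Mul(-1, V))) = Add(3, Mul(-1, V)))
K = 900 (K = Pow(Mul(6, Add(1, Mul(-2, 3))), 2) = Pow(Mul(6, Add(1, -6)), 2) = Pow(Mul(6, -5), 2) = Pow(-30, 2) = 900)
Mul(Mul(K, Function('o')(Add(-3, Mul(-1, 2)))), -31) = Mul(Mul(900, Add(3, Mul(-1, Add(-3, Mul(-1, 2))))), -31) = Mul(Mul(900, Add(3, Mul(-1, Add(-3, -2)))), -31) = Mul(Mul(900, Add(3, Mul(-1, -5))), -31) = Mul(Mul(900, Add(3, 5)), -31) = Mul(Mul(900, 8), -31) = Mul(7200, -31) = -223200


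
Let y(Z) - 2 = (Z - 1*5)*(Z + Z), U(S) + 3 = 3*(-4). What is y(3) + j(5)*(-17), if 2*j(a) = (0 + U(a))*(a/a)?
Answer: 235/2 ≈ 117.50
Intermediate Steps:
U(S) = -15 (U(S) = -3 + 3*(-4) = -3 - 12 = -15)
y(Z) = 2 + 2*Z*(-5 + Z) (y(Z) = 2 + (Z - 1*5)*(Z + Z) = 2 + (Z - 5)*(2*Z) = 2 + (-5 + Z)*(2*Z) = 2 + 2*Z*(-5 + Z))
j(a) = -15/2 (j(a) = ((0 - 15)*(a/a))/2 = (-15*1)/2 = (1/2)*(-15) = -15/2)
y(3) + j(5)*(-17) = (2 - 10*3 + 2*3**2) - 15/2*(-17) = (2 - 30 + 2*9) + 255/2 = (2 - 30 + 18) + 255/2 = -10 + 255/2 = 235/2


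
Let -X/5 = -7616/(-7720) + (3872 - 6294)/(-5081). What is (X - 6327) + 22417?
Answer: 15771210628/980633 ≈ 16083.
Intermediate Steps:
X = -7174342/980633 (X = -5*(-7616/(-7720) + (3872 - 6294)/(-5081)) = -5*(-7616*(-1/7720) - 2422*(-1/5081)) = -5*(952/965 + 2422/5081) = -5*7174342/4903165 = -7174342/980633 ≈ -7.3160)
(X - 6327) + 22417 = (-7174342/980633 - 6327) + 22417 = -6211639333/980633 + 22417 = 15771210628/980633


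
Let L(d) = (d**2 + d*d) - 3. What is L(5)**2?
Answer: 2209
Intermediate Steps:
L(d) = -3 + 2*d**2 (L(d) = (d**2 + d**2) - 3 = 2*d**2 - 3 = -3 + 2*d**2)
L(5)**2 = (-3 + 2*5**2)**2 = (-3 + 2*25)**2 = (-3 + 50)**2 = 47**2 = 2209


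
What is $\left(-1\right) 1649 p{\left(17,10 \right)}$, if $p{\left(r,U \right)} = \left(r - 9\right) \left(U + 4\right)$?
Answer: $-184688$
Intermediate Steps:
$p{\left(r,U \right)} = \left(-9 + r\right) \left(4 + U\right)$
$\left(-1\right) 1649 p{\left(17,10 \right)} = \left(-1\right) 1649 \left(-36 - 90 + 4 \cdot 17 + 10 \cdot 17\right) = - 1649 \left(-36 - 90 + 68 + 170\right) = \left(-1649\right) 112 = -184688$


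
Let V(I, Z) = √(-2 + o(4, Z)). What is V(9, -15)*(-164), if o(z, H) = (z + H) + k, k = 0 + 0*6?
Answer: -164*I*√13 ≈ -591.31*I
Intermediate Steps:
k = 0 (k = 0 + 0 = 0)
o(z, H) = H + z (o(z, H) = (z + H) + 0 = (H + z) + 0 = H + z)
V(I, Z) = √(2 + Z) (V(I, Z) = √(-2 + (Z + 4)) = √(-2 + (4 + Z)) = √(2 + Z))
V(9, -15)*(-164) = √(2 - 15)*(-164) = √(-13)*(-164) = (I*√13)*(-164) = -164*I*√13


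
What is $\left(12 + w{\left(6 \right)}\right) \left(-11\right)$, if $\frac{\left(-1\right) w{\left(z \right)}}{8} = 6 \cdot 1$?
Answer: $396$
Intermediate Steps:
$w{\left(z \right)} = -48$ ($w{\left(z \right)} = - 8 \cdot 6 \cdot 1 = \left(-8\right) 6 = -48$)
$\left(12 + w{\left(6 \right)}\right) \left(-11\right) = \left(12 - 48\right) \left(-11\right) = \left(-36\right) \left(-11\right) = 396$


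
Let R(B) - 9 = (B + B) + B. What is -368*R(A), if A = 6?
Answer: -9936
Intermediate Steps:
R(B) = 9 + 3*B (R(B) = 9 + ((B + B) + B) = 9 + (2*B + B) = 9 + 3*B)
-368*R(A) = -368*(9 + 3*6) = -368*(9 + 18) = -368*27 = -9936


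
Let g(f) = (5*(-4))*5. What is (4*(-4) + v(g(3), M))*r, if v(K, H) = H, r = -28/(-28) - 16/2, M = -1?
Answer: 119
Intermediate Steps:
r = -7 (r = -28*(-1/28) - 16*½ = 1 - 8 = -7)
g(f) = -100 (g(f) = -20*5 = -100)
(4*(-4) + v(g(3), M))*r = (4*(-4) - 1)*(-7) = (-16 - 1)*(-7) = -17*(-7) = 119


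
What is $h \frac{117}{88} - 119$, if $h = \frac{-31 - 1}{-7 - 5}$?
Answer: $- \frac{1270}{11} \approx -115.45$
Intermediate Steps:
$h = \frac{8}{3}$ ($h = - \frac{32}{-12} = \left(-32\right) \left(- \frac{1}{12}\right) = \frac{8}{3} \approx 2.6667$)
$h \frac{117}{88} - 119 = \frac{8 \cdot \frac{117}{88}}{3} - 119 = \frac{8 \cdot 117 \cdot \frac{1}{88}}{3} - 119 = \frac{8}{3} \cdot \frac{117}{88} - 119 = \frac{39}{11} - 119 = - \frac{1270}{11}$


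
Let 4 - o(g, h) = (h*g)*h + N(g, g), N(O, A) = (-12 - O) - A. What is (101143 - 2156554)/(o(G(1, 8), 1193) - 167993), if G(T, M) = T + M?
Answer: 2055411/12977200 ≈ 0.15839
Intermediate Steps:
G(T, M) = M + T
N(O, A) = -12 - A - O
o(g, h) = 16 + 2*g - g*h² (o(g, h) = 4 - ((h*g)*h + (-12 - g - g)) = 4 - ((g*h)*h + (-12 - 2*g)) = 4 - (g*h² + (-12 - 2*g)) = 4 - (-12 - 2*g + g*h²) = 4 + (12 + 2*g - g*h²) = 16 + 2*g - g*h²)
(101143 - 2156554)/(o(G(1, 8), 1193) - 167993) = (101143 - 2156554)/((16 + 2*(8 + 1) - 1*(8 + 1)*1193²) - 167993) = -2055411/((16 + 2*9 - 1*9*1423249) - 167993) = -2055411/((16 + 18 - 12809241) - 167993) = -2055411/(-12809207 - 167993) = -2055411/(-12977200) = -2055411*(-1/12977200) = 2055411/12977200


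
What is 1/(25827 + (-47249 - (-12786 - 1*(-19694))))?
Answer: -1/28330 ≈ -3.5298e-5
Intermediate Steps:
1/(25827 + (-47249 - (-12786 - 1*(-19694)))) = 1/(25827 + (-47249 - (-12786 + 19694))) = 1/(25827 + (-47249 - 1*6908)) = 1/(25827 + (-47249 - 6908)) = 1/(25827 - 54157) = 1/(-28330) = -1/28330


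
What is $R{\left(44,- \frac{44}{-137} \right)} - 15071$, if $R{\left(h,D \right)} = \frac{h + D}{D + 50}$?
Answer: $- \frac{17315567}{1149} \approx -15070.0$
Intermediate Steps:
$R{\left(h,D \right)} = \frac{D + h}{50 + D}$
$R{\left(44,- \frac{44}{-137} \right)} - 15071 = \frac{- \frac{44}{-137} + 44}{50 - \frac{44}{-137}} - 15071 = \frac{- \frac{44 \left(-1\right)}{137} + 44}{50 - 44 \left(- \frac{1}{137}\right)} - 15071 = \frac{\left(-1\right) \left(- \frac{44}{137}\right) + 44}{50 - - \frac{44}{137}} - 15071 = \frac{\frac{44}{137} + 44}{50 + \frac{44}{137}} - 15071 = \frac{1}{\frac{6894}{137}} \cdot \frac{6072}{137} - 15071 = \frac{137}{6894} \cdot \frac{6072}{137} - 15071 = \frac{1012}{1149} - 15071 = - \frac{17315567}{1149}$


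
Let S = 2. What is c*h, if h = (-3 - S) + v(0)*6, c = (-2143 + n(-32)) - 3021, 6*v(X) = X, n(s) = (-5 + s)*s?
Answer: 19900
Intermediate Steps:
n(s) = s*(-5 + s)
v(X) = X/6
c = -3980 (c = (-2143 - 32*(-5 - 32)) - 3021 = (-2143 - 32*(-37)) - 3021 = (-2143 + 1184) - 3021 = -959 - 3021 = -3980)
h = -5 (h = (-3 - 1*2) + ((⅙)*0)*6 = (-3 - 2) + 0*6 = -5 + 0 = -5)
c*h = -3980*(-5) = 19900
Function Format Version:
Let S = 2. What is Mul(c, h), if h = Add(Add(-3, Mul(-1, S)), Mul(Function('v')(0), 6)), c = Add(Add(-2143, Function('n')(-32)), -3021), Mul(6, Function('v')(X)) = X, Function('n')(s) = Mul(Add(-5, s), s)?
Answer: 19900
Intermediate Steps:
Function('n')(s) = Mul(s, Add(-5, s))
Function('v')(X) = Mul(Rational(1, 6), X)
c = -3980 (c = Add(Add(-2143, Mul(-32, Add(-5, -32))), -3021) = Add(Add(-2143, Mul(-32, -37)), -3021) = Add(Add(-2143, 1184), -3021) = Add(-959, -3021) = -3980)
h = -5 (h = Add(Add(-3, Mul(-1, 2)), Mul(Mul(Rational(1, 6), 0), 6)) = Add(Add(-3, -2), Mul(0, 6)) = Add(-5, 0) = -5)
Mul(c, h) = Mul(-3980, -5) = 19900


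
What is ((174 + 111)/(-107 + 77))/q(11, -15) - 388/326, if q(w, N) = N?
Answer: -2723/4890 ≈ -0.55685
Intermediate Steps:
((174 + 111)/(-107 + 77))/q(11, -15) - 388/326 = ((174 + 111)/(-107 + 77))/(-15) - 388/326 = (285/(-30))*(-1/15) - 388*1/326 = (285*(-1/30))*(-1/15) - 194/163 = -19/2*(-1/15) - 194/163 = 19/30 - 194/163 = -2723/4890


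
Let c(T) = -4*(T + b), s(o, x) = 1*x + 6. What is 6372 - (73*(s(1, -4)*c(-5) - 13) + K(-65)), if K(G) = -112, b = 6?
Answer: 8017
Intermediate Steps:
s(o, x) = 6 + x (s(o, x) = x + 6 = 6 + x)
c(T) = -24 - 4*T (c(T) = -4*(T + 6) = -4*(6 + T) = -24 - 4*T)
6372 - (73*(s(1, -4)*c(-5) - 13) + K(-65)) = 6372 - (73*((6 - 4)*(-24 - 4*(-5)) - 13) - 112) = 6372 - (73*(2*(-24 + 20) - 13) - 112) = 6372 - (73*(2*(-4) - 13) - 112) = 6372 - (73*(-8 - 13) - 112) = 6372 - (73*(-21) - 112) = 6372 - (-1533 - 112) = 6372 - 1*(-1645) = 6372 + 1645 = 8017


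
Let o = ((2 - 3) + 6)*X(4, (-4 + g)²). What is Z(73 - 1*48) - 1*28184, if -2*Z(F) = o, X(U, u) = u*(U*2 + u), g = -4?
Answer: -39704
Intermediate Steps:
X(U, u) = u*(u + 2*U) (X(U, u) = u*(2*U + u) = u*(u + 2*U))
o = 23040 (o = ((2 - 3) + 6)*((-4 - 4)²*((-4 - 4)² + 2*4)) = (-1 + 6)*((-8)²*((-8)² + 8)) = 5*(64*(64 + 8)) = 5*(64*72) = 5*4608 = 23040)
Z(F) = -11520 (Z(F) = -½*23040 = -11520)
Z(73 - 1*48) - 1*28184 = -11520 - 1*28184 = -11520 - 28184 = -39704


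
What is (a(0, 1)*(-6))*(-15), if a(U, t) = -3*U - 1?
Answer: -90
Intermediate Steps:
a(U, t) = -1 - 3*U
(a(0, 1)*(-6))*(-15) = ((-1 - 3*0)*(-6))*(-15) = ((-1 + 0)*(-6))*(-15) = -1*(-6)*(-15) = 6*(-15) = -90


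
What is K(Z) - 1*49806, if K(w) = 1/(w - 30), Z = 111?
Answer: -4034285/81 ≈ -49806.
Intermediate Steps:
K(w) = 1/(-30 + w)
K(Z) - 1*49806 = 1/(-30 + 111) - 1*49806 = 1/81 - 49806 = -4034285/81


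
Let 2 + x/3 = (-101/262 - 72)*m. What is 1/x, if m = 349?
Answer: -262/19857927 ≈ -1.3194e-5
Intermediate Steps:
x = -19857927/262 (x = -6 + 3*((-101/262 - 72)*349) = -6 + 3*(-18965/262*349) = -6 + 3*(-6618785/262) = -6 - 19856355/262 = -19857927/262 ≈ -75794.)
1/x = 1/(-19857927/262) = -262/19857927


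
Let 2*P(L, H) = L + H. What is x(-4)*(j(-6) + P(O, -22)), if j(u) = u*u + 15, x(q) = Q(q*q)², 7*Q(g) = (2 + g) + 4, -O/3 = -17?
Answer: 31702/49 ≈ 646.98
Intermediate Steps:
O = 51 (O = -3*(-17) = 51)
Q(g) = 6/7 + g/7 (Q(g) = ((2 + g) + 4)/7 = (6 + g)/7 = 6/7 + g/7)
P(L, H) = H/2 + L/2 (P(L, H) = (L + H)/2 = (H + L)/2 = H/2 + L/2)
x(q) = (6/7 + q²/7)² (x(q) = (6/7 + (q*q)/7)² = (6/7 + q²/7)²)
j(u) = 15 + u² (j(u) = u² + 15 = 15 + u²)
x(-4)*(j(-6) + P(O, -22)) = ((6 + (-4)²)²/49)*((15 + (-6)²) + ((½)*(-22) + (½)*51)) = ((6 + 16)²/49)*((15 + 36) + (-11 + 51/2)) = ((1/49)*22²)*(51 + 29/2) = ((1/49)*484)*(131/2) = (484/49)*(131/2) = 31702/49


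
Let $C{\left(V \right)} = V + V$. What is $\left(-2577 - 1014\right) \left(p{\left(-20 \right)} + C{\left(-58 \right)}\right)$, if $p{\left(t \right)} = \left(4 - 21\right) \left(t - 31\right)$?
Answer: $-2696841$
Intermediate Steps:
$C{\left(V \right)} = 2 V$
$p{\left(t \right)} = 527 - 17 t$ ($p{\left(t \right)} = - 17 \left(-31 + t\right) = 527 - 17 t$)
$\left(-2577 - 1014\right) \left(p{\left(-20 \right)} + C{\left(-58 \right)}\right) = \left(-2577 - 1014\right) \left(\left(527 - -340\right) + 2 \left(-58\right)\right) = - 3591 \left(\left(527 + 340\right) - 116\right) = - 3591 \left(867 - 116\right) = \left(-3591\right) 751 = -2696841$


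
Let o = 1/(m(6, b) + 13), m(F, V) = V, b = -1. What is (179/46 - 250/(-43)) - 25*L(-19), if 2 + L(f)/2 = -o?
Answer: 337858/2967 ≈ 113.87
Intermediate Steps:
o = 1/12 (o = 1/(-1 + 13) = 1/12 ≈ 0.083333)
L(f) = -25/6 (L(f) = -4 + 2*(-1*1/12) = -4 + 2*(-1/12) = -4 - ⅙ = -25/6)
(179/46 - 250/(-43)) - 25*L(-19) = (179/46 - 250/(-43)) - 25*(-25/6) = (179*(1/46) - 250*(-1/43)) + 625/6 = (179/46 + 250/43) + 625/6 = 19197/1978 + 625/6 = 337858/2967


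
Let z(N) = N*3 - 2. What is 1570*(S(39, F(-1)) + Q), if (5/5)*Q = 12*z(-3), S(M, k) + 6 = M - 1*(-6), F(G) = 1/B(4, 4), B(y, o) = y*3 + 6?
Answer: -146010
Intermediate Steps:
B(y, o) = 6 + 3*y (B(y, o) = 3*y + 6 = 6 + 3*y)
z(N) = -2 + 3*N (z(N) = 3*N - 2 = -2 + 3*N)
F(G) = 1/18 (F(G) = 1/(6 + 3*4) = 1/(6 + 12) = 1/18)
S(M, k) = M (S(M, k) = -6 + (M - 1*(-6)) = -6 + (M + 6) = -6 + (6 + M) = M)
Q = -132 (Q = 12*(-2 + 3*(-3)) = 12*(-2 - 9) = 12*(-11) = -132)
1570*(S(39, F(-1)) + Q) = 1570*(39 - 132) = 1570*(-93) = -146010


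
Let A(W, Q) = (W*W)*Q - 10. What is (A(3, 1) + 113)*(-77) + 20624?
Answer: 12000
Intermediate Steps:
A(W, Q) = -10 + Q*W**2 (A(W, Q) = W**2*Q - 10 = Q*W**2 - 10 = -10 + Q*W**2)
(A(3, 1) + 113)*(-77) + 20624 = ((-10 + 1*3**2) + 113)*(-77) + 20624 = ((-10 + 1*9) + 113)*(-77) + 20624 = ((-10 + 9) + 113)*(-77) + 20624 = (-1 + 113)*(-77) + 20624 = 112*(-77) + 20624 = -8624 + 20624 = 12000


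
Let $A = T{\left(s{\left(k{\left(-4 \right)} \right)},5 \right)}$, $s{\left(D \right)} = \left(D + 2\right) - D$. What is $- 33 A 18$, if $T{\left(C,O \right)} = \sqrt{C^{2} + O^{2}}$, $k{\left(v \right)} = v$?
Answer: $- 594 \sqrt{29} \approx -3198.8$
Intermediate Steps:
$s{\left(D \right)} = 2$ ($s{\left(D \right)} = \left(2 + D\right) - D = 2$)
$A = \sqrt{29}$ ($A = \sqrt{2^{2} + 5^{2}} = \sqrt{4 + 25} = \sqrt{29} \approx 5.3852$)
$- 33 A 18 = - 33 \sqrt{29} \cdot 18 = - 594 \sqrt{29}$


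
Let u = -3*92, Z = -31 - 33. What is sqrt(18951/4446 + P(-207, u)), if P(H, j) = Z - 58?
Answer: I*sqrt(258589734)/1482 ≈ 10.851*I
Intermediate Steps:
Z = -64
u = -276
P(H, j) = -122 (P(H, j) = -64 - 58 = -122)
sqrt(18951/4446 + P(-207, u)) = sqrt(18951/4446 - 122) = sqrt(18951*(1/4446) - 122) = sqrt(6317/1482 - 122) = sqrt(-174487/1482) = I*sqrt(258589734)/1482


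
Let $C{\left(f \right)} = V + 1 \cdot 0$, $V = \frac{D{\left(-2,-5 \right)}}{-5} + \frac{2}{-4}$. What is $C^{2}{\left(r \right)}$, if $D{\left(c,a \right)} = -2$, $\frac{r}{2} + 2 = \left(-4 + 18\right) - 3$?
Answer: $\frac{1}{100} \approx 0.01$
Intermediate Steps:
$r = 18$ ($r = -4 + 2 \left(\left(-4 + 18\right) - 3\right) = -4 + 2 \left(14 - 3\right) = -4 + 2 \cdot 11 = -4 + 22 = 18$)
$V = - \frac{1}{10}$ ($V = - \frac{2}{-5} + \frac{2}{-4} = \left(-2\right) \left(- \frac{1}{5}\right) + 2 \left(- \frac{1}{4}\right) = \frac{2}{5} - \frac{1}{2} = - \frac{1}{10} \approx -0.1$)
$C{\left(f \right)} = - \frac{1}{10}$ ($C{\left(f \right)} = - \frac{1}{10} + 1 \cdot 0 = - \frac{1}{10} + 0 = - \frac{1}{10}$)
$C^{2}{\left(r \right)} = \left(- \frac{1}{10}\right)^{2} = \frac{1}{100}$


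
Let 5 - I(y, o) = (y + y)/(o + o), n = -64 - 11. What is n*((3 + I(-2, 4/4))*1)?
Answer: -750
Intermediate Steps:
n = -75
I(y, o) = 5 - y/o (I(y, o) = 5 - (y + y)/(o + o) = 5 - 2*y/(2*o) = 5 - 2*y*1/(2*o) = 5 - y/o)
n*((3 + I(-2, 4/4))*1) = -75*(3 + (5 - 1*(-2)/4/4)) = -75*(3 + (5 - 1*(-2)/4*(1/4))) = -75*(3 + (5 - 1*(-2)/1)) = -75*(3 + (5 - 1*(-2)*1)) = -75*(3 + (5 + 2)) = -75*(3 + 7) = -750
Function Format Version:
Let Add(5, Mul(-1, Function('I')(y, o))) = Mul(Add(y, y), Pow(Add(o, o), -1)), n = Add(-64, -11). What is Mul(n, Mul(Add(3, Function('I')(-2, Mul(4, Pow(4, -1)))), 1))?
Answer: -750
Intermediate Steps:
n = -75
Function('I')(y, o) = Add(5, Mul(-1, y, Pow(o, -1))) (Function('I')(y, o) = Add(5, Mul(-1, Mul(Add(y, y), Pow(Add(o, o), -1)))) = Add(5, Mul(-1, Mul(Mul(2, y), Pow(Mul(2, o), -1)))) = Add(5, Mul(-1, Mul(Mul(2, y), Mul(Rational(1, 2), Pow(o, -1))))) = Add(5, Mul(-1, Mul(y, Pow(o, -1)))) = Add(5, Mul(-1, y, Pow(o, -1))))
Mul(n, Mul(Add(3, Function('I')(-2, Mul(4, Pow(4, -1)))), 1)) = Mul(-75, Mul(Add(3, Add(5, Mul(-1, -2, Pow(Mul(4, Pow(4, -1)), -1)))), 1)) = Mul(-75, Mul(Add(3, Add(5, Mul(-1, -2, Pow(Mul(4, Rational(1, 4)), -1)))), 1)) = Mul(-75, Mul(Add(3, Add(5, Mul(-1, -2, Pow(1, -1)))), 1)) = Mul(-75, Mul(Add(3, Add(5, Mul(-1, -2, 1))), 1)) = Mul(-75, Mul(Add(3, Add(5, 2)), 1)) = Mul(-75, Mul(Add(3, 7), 1)) = Mul(-75, Mul(10, 1)) = Mul(-75, 10) = -750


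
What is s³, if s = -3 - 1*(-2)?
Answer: -1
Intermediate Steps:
s = -1 (s = -3 + 2 = -1)
s³ = (-1)³ = -1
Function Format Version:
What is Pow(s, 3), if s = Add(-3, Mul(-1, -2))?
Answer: -1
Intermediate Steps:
s = -1 (s = Add(-3, 2) = -1)
Pow(s, 3) = Pow(-1, 3) = -1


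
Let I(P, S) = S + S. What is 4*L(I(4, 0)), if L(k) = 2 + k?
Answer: 8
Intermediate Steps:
I(P, S) = 2*S
4*L(I(4, 0)) = 4*(2 + 2*0) = 4*(2 + 0) = 4*2 = 8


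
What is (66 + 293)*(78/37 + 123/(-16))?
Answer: -1185777/592 ≈ -2003.0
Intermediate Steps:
(66 + 293)*(78/37 + 123/(-16)) = 359*(78*(1/37) + 123*(-1/16)) = 359*(78/37 - 123/16) = 359*(-3303/592) = -1185777/592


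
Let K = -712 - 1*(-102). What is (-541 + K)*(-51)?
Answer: 58701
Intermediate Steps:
K = -610 (K = -712 + 102 = -610)
(-541 + K)*(-51) = (-541 - 610)*(-51) = -1151*(-51) = 58701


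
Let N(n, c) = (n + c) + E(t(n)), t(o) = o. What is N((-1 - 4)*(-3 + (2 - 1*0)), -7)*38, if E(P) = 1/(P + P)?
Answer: -361/5 ≈ -72.200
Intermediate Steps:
E(P) = 1/(2*P)
N(n, c) = c + n + 1/(2*n) (N(n, c) = (n + c) + 1/(2*n) = (c + n) + 1/(2*n) = c + n + 1/(2*n))
N((-1 - 4)*(-3 + (2 - 1*0)), -7)*38 = (-7 + (-1 - 4)*(-3 + (2 - 1*0)) + 1/(2*(((-1 - 4)*(-3 + (2 - 1*0))))))*38 = (-7 - 5*(-3 + (2 + 0)) + 1/(2*((-5*(-3 + (2 + 0))))))*38 = (-7 - 5*(-3 + 2) + 1/(2*((-5*(-3 + 2)))))*38 = (-7 - 5*(-1) + 1/(2*((-5*(-1)))))*38 = (-7 + 5 + (½)/5)*38 = (-7 + 5 + (½)*(⅕))*38 = (-7 + 5 + ⅒)*38 = -19/10*38 = -361/5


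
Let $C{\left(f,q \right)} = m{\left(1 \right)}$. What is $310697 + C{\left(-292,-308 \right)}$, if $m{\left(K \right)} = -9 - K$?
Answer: $310687$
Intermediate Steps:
$C{\left(f,q \right)} = -10$ ($C{\left(f,q \right)} = -9 - 1 = -10$)
$310697 + C{\left(-292,-308 \right)} = 310697 - 10 = 310687$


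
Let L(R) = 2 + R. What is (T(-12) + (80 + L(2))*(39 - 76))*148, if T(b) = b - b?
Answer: -459984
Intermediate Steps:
T(b) = 0
(T(-12) + (80 + L(2))*(39 - 76))*148 = (0 + (80 + (2 + 2))*(39 - 76))*148 = (0 + (80 + 4)*(-37))*148 = (0 + 84*(-37))*148 = (0 - 3108)*148 = -3108*148 = -459984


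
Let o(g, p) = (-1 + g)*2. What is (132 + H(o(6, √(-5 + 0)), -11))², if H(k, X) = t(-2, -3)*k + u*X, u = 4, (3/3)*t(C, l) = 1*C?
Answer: 4624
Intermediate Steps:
t(C, l) = C (t(C, l) = 1*C = C)
o(g, p) = -2 + 2*g
H(k, X) = -2*k + 4*X
(132 + H(o(6, √(-5 + 0)), -11))² = (132 + (-2*(-2 + 2*6) + 4*(-11)))² = (132 + (-2*(-2 + 12) - 44))² = (132 + (-2*10 - 44))² = (132 + (-20 - 44))² = (132 - 64)² = 68² = 4624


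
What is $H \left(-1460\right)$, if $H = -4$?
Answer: $5840$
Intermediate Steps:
$H \left(-1460\right) = \left(-4\right) \left(-1460\right) = 5840$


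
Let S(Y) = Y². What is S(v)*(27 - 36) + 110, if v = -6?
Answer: -214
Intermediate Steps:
S(v)*(27 - 36) + 110 = (-6)²*(27 - 36) + 110 = 36*(-9) + 110 = -324 + 110 = -214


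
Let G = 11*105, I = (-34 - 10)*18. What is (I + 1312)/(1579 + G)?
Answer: 260/1367 ≈ 0.19020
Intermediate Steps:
I = -792 (I = -44*18 = -792)
G = 1155
(I + 1312)/(1579 + G) = (-792 + 1312)/(1579 + 1155) = 520/2734 = 520*(1/2734) = 260/1367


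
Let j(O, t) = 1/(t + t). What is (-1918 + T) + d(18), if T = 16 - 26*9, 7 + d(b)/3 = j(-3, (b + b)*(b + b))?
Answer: -1863647/864 ≈ -2157.0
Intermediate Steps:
j(O, t) = 1/(2*t)
d(b) = -21 + 3/(8*b**2) (d(b) = -21 + 3*(1/(2*(((b + b)*(b + b))))) = -21 + 3*(1/(2*(((2*b)*(2*b))))) = -21 + 3*(1/(2*((4*b**2)))) = -21 + 3*((1/(4*b**2))/2) = -21 + 3*(1/(8*b**2)) = -21 + 3/(8*b**2))
T = -218 (T = 16 - 234 = -218)
(-1918 + T) + d(18) = (-1918 - 218) + (-21 + (3/8)/18**2) = -2136 + (-21 + (3/8)*(1/324)) = -2136 + (-21 + 1/864) = -2136 - 18143/864 = -1863647/864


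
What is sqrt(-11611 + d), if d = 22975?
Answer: 2*sqrt(2841) ≈ 106.60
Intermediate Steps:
sqrt(-11611 + d) = sqrt(-11611 + 22975) = sqrt(11364) = 2*sqrt(2841)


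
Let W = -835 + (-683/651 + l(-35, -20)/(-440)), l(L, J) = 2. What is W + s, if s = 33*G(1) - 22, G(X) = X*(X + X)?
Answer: -113437931/143220 ≈ -792.05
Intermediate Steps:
G(X) = 2*X**2 (G(X) = X*(2*X) = 2*X**2)
W = -119739611/143220 (W = -835 + (-683/651 + 2/(-440)) = -835 + (-683*1/651 + 2*(-1/440)) = -835 + (-683/651 - 1/220) = -835 - 150911/143220 = -119739611/143220 ≈ -836.05)
s = 44 (s = 33*(2*1**2) - 22 = 33*(2*1) - 22 = 33*2 - 22 = 66 - 22 = 44)
W + s = -119739611/143220 + 44 = -113437931/143220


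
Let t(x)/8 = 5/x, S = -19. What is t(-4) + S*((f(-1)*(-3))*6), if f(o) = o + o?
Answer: -694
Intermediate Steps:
t(x) = 40/x (t(x) = 8*(5/x) = 40/x)
f(o) = 2*o
t(-4) + S*((f(-1)*(-3))*6) = 40/(-4) - 19*(2*(-1))*(-3)*6 = 40*(-1/4) - 19*(-2*(-3))*6 = -10 - 114*6 = -10 - 19*36 = -10 - 684 = -694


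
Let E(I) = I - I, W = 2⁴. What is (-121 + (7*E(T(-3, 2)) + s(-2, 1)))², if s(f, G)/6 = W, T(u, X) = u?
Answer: 625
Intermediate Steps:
W = 16
E(I) = 0
s(f, G) = 96 (s(f, G) = 6*16 = 96)
(-121 + (7*E(T(-3, 2)) + s(-2, 1)))² = (-121 + (7*0 + 96))² = (-121 + (0 + 96))² = (-121 + 96)² = (-25)² = 625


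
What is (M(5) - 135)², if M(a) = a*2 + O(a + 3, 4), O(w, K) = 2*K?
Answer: 13689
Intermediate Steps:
M(a) = 8 + 2*a (M(a) = a*2 + 2*4 = 2*a + 8 = 8 + 2*a)
(M(5) - 135)² = ((8 + 2*5) - 135)² = ((8 + 10) - 135)² = (18 - 135)² = (-117)² = 13689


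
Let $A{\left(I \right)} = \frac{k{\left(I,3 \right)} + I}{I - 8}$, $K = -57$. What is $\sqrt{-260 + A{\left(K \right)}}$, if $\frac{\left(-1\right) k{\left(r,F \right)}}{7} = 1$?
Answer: $\frac{2 i \sqrt{273585}}{65} \approx 16.094 i$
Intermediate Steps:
$k{\left(r,F \right)} = -7$ ($k{\left(r,F \right)} = \left(-7\right) 1 = -7$)
$A{\left(I \right)} = \frac{-7 + I}{-8 + I}$ ($A{\left(I \right)} = \frac{-7 + I}{I - 8} = \frac{-7 + I}{-8 + I}$)
$\sqrt{-260 + A{\left(K \right)}} = \sqrt{-260 + \frac{-7 - 57}{-8 - 57}} = \sqrt{-260 + \frac{1}{-65} \left(-64\right)} = \sqrt{-260 - - \frac{64}{65}} = \sqrt{-260 + \frac{64}{65}} = \sqrt{- \frac{16836}{65}} = \frac{2 i \sqrt{273585}}{65}$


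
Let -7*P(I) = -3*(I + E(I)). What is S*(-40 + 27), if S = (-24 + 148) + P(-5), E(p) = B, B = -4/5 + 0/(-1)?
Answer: -55289/35 ≈ -1579.7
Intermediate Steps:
B = -⅘ (B = -4*⅕ + 0*(-1) = -⅘ + 0 = -⅘ ≈ -0.80000)
E(p) = -⅘
P(I) = -12/35 + 3*I/7 (P(I) = -(-3)*(I - ⅘)/7 = -(-3)*(-⅘ + I)/7 = -(12/5 - 3*I)/7 = -12/35 + 3*I/7)
S = 4253/35 (S = (-24 + 148) + (-12/35 + (3/7)*(-5)) = 124 + (-12/35 - 15/7) = 124 - 87/35 = 4253/35 ≈ 121.51)
S*(-40 + 27) = 4253*(-40 + 27)/35 = (4253/35)*(-13) = -55289/35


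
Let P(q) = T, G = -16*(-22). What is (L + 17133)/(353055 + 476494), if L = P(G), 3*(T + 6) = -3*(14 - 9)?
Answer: 2446/118507 ≈ 0.020640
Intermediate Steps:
G = 352
T = -11 (T = -6 + (-3*(14 - 9))/3 = -6 + (-3*5)/3 = -6 + (1/3)*(-15) = -6 - 5 = -11)
P(q) = -11
L = -11
(L + 17133)/(353055 + 476494) = (-11 + 17133)/(353055 + 476494) = 17122/829549 = 17122*(1/829549) = 2446/118507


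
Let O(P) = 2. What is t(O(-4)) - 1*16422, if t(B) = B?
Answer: -16420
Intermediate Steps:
t(O(-4)) - 1*16422 = 2 - 1*16422 = 2 - 16422 = -16420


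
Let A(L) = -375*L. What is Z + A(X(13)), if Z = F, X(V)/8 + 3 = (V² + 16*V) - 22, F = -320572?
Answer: -1376572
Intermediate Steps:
X(V) = -200 + 8*V² + 128*V (X(V) = -24 + 8*((V² + 16*V) - 22) = -24 + 8*(-22 + V² + 16*V) = -24 + (-176 + 8*V² + 128*V) = -200 + 8*V² + 128*V)
Z = -320572
Z + A(X(13)) = -320572 - 375*(-200 + 8*13² + 128*13) = -320572 - 375*(-200 + 8*169 + 1664) = -320572 - 375*(-200 + 1352 + 1664) = -320572 - 375*2816 = -320572 - 1056000 = -1376572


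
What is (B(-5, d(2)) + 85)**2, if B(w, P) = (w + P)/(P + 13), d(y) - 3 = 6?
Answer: 877969/121 ≈ 7255.9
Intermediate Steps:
d(y) = 9 (d(y) = 3 + 6 = 9)
B(w, P) = (P + w)/(13 + P)
(B(-5, d(2)) + 85)**2 = ((9 - 5)/(13 + 9) + 85)**2 = (4/22 + 85)**2 = ((1/22)*4 + 85)**2 = (2/11 + 85)**2 = (937/11)**2 = 877969/121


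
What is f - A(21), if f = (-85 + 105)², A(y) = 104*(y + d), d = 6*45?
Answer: -29864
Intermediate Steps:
d = 270
A(y) = 28080 + 104*y (A(y) = 104*(y + 270) = 104*(270 + y) = 28080 + 104*y)
f = 400 (f = 20² = 400)
f - A(21) = 400 - (28080 + 104*21) = 400 - (28080 + 2184) = 400 - 1*30264 = 400 - 30264 = -29864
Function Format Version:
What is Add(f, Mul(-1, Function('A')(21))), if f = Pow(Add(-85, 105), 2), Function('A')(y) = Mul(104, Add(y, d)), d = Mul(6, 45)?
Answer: -29864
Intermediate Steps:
d = 270
Function('A')(y) = Add(28080, Mul(104, y)) (Function('A')(y) = Mul(104, Add(y, 270)) = Mul(104, Add(270, y)) = Add(28080, Mul(104, y)))
f = 400 (f = Pow(20, 2) = 400)
Add(f, Mul(-1, Function('A')(21))) = Add(400, Mul(-1, Add(28080, Mul(104, 21)))) = Add(400, Mul(-1, Add(28080, 2184))) = Add(400, Mul(-1, 30264)) = Add(400, -30264) = -29864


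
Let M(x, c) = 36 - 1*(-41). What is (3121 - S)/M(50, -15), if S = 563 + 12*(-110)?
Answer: 554/11 ≈ 50.364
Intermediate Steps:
S = -757 (S = 563 - 1320 = -757)
M(x, c) = 77 (M(x, c) = 36 + 41 = 77)
(3121 - S)/M(50, -15) = (3121 - 1*(-757))/77 = (3121 + 757)*(1/77) = 3878*(1/77) = 554/11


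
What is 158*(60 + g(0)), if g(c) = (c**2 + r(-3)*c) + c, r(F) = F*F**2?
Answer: 9480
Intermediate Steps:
r(F) = F**3
g(c) = c**2 - 26*c (g(c) = (c**2 + (-3)**3*c) + c = (c**2 - 27*c) + c = c**2 - 26*c)
158*(60 + g(0)) = 158*(60 + 0*(-26 + 0)) = 158*(60 + 0*(-26)) = 158*(60 + 0) = 158*60 = 9480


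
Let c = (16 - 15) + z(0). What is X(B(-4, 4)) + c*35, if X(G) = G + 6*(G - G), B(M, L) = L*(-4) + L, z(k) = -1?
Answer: -12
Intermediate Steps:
B(M, L) = -3*L (B(M, L) = -4*L + L = -3*L)
c = 0 (c = (16 - 15) - 1 = 1 - 1 = 0)
X(G) = G (X(G) = G + 6*0 = G + 0 = G)
X(B(-4, 4)) + c*35 = -3*4 + 0*35 = -12 + 0 = -12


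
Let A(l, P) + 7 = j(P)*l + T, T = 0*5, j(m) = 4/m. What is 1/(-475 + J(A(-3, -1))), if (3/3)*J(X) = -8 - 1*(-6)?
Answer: -1/477 ≈ -0.0020964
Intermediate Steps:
T = 0
A(l, P) = -7 + 4*l/P (A(l, P) = -7 + ((4/P)*l + 0) = -7 + (4*l/P + 0) = -7 + 4*l/P)
J(X) = -2 (J(X) = -8 - 1*(-6) = -8 + 6 = -2)
1/(-475 + J(A(-3, -1))) = 1/(-475 - 2) = 1/(-477) = -1/477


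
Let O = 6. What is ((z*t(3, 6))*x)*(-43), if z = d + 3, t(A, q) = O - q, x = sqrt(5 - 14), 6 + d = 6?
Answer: 0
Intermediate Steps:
d = 0 (d = -6 + 6 = 0)
x = 3*I (x = sqrt(-9) = 3*I ≈ 3.0*I)
t(A, q) = 6 - q
z = 3 (z = 0 + 3 = 3)
((z*t(3, 6))*x)*(-43) = ((3*(6 - 1*6))*(3*I))*(-43) = ((3*(6 - 6))*(3*I))*(-43) = ((3*0)*(3*I))*(-43) = (0*(3*I))*(-43) = 0*(-43) = 0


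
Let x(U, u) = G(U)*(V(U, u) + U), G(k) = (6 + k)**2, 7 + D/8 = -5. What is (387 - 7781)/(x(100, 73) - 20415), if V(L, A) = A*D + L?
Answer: 7394/76515103 ≈ 9.6634e-5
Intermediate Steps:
D = -96 (D = -56 + 8*(-5) = -56 - 40 = -96)
V(L, A) = L - 96*A (V(L, A) = A*(-96) + L = -96*A + L = L - 96*A)
x(U, u) = (6 + U)**2*(-96*u + 2*U) (x(U, u) = (6 + U)**2*((U - 96*u) + U) = (6 + U)**2*(-96*u + 2*U))
(387 - 7781)/(x(100, 73) - 20415) = (387 - 7781)/(2*(6 + 100)**2*(100 - 48*73) - 20415) = -7394/(2*106**2*(100 - 3504) - 20415) = -7394/(2*11236*(-3404) - 20415) = -7394/(-76494688 - 20415) = -7394/(-76515103) = -7394*(-1/76515103) = 7394/76515103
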